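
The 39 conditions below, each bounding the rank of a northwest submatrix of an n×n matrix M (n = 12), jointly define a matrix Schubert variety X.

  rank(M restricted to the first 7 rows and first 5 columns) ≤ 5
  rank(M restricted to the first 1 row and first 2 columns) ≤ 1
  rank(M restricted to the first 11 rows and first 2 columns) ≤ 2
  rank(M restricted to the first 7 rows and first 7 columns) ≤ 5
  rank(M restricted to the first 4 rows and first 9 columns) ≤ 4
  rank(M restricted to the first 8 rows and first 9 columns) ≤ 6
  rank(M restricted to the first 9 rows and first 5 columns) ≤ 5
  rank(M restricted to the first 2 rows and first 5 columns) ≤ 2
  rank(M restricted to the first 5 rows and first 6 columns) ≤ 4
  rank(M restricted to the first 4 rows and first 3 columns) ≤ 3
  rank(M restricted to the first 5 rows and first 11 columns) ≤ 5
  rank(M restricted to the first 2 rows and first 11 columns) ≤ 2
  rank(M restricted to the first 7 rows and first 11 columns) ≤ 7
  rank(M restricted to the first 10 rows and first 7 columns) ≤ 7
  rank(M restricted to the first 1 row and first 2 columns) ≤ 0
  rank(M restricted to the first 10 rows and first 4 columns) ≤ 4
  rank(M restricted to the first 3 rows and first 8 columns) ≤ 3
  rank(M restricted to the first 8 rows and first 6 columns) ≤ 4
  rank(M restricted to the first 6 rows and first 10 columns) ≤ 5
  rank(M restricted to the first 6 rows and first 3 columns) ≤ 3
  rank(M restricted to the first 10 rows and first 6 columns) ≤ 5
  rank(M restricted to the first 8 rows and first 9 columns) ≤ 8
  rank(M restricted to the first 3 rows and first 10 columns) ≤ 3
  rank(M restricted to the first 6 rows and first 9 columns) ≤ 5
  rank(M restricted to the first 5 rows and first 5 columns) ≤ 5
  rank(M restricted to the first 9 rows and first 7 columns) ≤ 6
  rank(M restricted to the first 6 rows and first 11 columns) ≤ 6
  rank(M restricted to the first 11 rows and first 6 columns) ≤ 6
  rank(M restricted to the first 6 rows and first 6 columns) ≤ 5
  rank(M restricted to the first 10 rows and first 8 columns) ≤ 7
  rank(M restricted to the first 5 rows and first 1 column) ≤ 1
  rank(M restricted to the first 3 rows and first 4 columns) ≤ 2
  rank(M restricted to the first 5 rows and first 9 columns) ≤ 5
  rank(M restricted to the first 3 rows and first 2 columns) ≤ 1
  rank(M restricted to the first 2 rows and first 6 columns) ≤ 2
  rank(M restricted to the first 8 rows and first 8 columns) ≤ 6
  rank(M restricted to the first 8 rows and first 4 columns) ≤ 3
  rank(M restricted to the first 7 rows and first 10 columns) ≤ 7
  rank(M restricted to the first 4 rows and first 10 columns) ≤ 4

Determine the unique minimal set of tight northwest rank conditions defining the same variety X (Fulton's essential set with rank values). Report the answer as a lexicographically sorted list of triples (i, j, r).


Computing R[i][j] = min implied NW-rank bound (n=12, 39 conditions):

  0 0 1 1 1 1 1 1 1 1 1 1
  1 1 2 2 2 2 2 2 2 2 2 2
  1 1 2 2 3 3 3 3 3 3 3 3
  1 2 3 3 4 4 4 4 4 4 4 4
  1 2 3 3 4 4 5 5 5 5 5 5
  1 2 3 3 4 4 5 5 5 5 6 6
  1 2 3 3 4 4 5 6 6 6 7 7
  1 2 3 3 4 4 5 6 6 7 8 8
  1 2 3 4 5 5 6 7 7 8 9 9
  1 2 3 4 5 5 6 7 8 9 10 10
  1 2 3 4 5 6 7 8 9 10 11 11
  1 2 3 4 5 6 7 8 9 10 11 12

hence w(1..12) = (3, 1, 5, 2, 7, 11, 8, 10, 4, 9, 6, 12).

ℓ(w)=17; the 8 essential cells (i,j,r):

[(1, 2, 0), (3, 2, 1), (3, 4, 2), (6, 10, 5), (8, 4, 3), (8, 6, 4), (8, 9, 6), (10, 6, 5)]


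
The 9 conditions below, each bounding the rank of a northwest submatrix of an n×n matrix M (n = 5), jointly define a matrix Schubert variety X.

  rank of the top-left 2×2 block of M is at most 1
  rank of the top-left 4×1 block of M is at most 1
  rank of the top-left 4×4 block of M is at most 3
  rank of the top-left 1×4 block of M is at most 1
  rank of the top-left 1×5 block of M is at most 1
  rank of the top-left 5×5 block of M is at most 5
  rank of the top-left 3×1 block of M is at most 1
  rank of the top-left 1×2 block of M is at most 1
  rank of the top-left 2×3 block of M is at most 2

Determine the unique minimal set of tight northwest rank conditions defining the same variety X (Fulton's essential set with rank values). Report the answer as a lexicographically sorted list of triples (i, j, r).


The tightest implied rank at each (i,j), from the 9 conditions:

  1 | 1 | 1 | 1 | 1
  1 | 1 | 2 | 2 | 2
  1 | 2 | 3 | 3 | 3
  1 | 2 | 3 | 3 | 4
  1 | 2 | 3 | 4 | 5

so w = (1, 3, 2, 5, 4).

Rothe diagram D(w) (2 cells), 2 SE-corners (essential conditions):

[(2, 2, 1), (4, 4, 3)]


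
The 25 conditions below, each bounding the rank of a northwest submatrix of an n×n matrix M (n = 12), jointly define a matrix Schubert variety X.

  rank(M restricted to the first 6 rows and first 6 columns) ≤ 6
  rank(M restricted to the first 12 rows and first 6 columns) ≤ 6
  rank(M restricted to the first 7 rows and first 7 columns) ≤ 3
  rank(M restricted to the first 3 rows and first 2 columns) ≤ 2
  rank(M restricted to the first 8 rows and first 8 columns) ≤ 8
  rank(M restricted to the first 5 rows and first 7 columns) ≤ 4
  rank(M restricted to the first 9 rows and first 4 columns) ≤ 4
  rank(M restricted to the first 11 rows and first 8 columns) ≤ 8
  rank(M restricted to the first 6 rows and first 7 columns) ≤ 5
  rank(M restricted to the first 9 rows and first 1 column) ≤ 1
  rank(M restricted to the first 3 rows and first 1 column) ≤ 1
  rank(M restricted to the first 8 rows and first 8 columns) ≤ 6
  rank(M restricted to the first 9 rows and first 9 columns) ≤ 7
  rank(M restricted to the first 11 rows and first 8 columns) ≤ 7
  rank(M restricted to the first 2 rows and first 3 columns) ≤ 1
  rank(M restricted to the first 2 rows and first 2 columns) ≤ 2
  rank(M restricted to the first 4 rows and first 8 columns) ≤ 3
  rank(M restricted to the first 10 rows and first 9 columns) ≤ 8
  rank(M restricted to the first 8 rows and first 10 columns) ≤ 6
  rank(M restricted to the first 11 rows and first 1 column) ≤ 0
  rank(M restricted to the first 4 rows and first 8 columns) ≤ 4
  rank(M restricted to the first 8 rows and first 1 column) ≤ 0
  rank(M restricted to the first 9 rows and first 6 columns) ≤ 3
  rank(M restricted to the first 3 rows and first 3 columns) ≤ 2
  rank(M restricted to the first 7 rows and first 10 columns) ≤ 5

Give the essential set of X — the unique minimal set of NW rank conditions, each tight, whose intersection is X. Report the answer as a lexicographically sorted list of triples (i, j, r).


Recovering R(i,j) via the rank-extension bound from the 25 conditions:

  row 1: 0, 1, 1, 1, 1, 1, 1, 1, 1, 1, 1, 1
  row 2: 0, 1, 1, 2, 2, 2, 2, 2, 2, 2, 2, 2
  row 3: 0, 1, 2, 3, 3, 3, 3, 3, 3, 3, 3, 3
  row 4: 0, 1, 2, 3, 3, 3, 3, 3, 4, 4, 4, 4
  row 5: 0, 1, 2, 3, 3, 3, 3, 4, 5, 5, 5, 5
  row 6: 0, 1, 2, 3, 3, 3, 3, 4, 5, 5, 6, 6
  row 7: 0, 1, 2, 3, 3, 3, 3, 4, 5, 5, 6, 7
  row 8: 0, 1, 2, 3, 3, 3, 4, 5, 6, 6, 7, 8
  row 9: 0, 1, 2, 3, 3, 3, 4, 5, 6, 7, 8, 9
  row 10: 0, 1, 2, 3, 4, 4, 5, 6, 7, 8, 9, 10
  row 11: 0, 1, 2, 3, 4, 5, 6, 7, 8, 9, 10, 11
  row 12: 1, 2, 3, 4, 5, 6, 7, 8, 9, 10, 11, 12

hence w(1..12) = (2, 4, 3, 9, 8, 11, 12, 7, 10, 5, 6, 1).

6 SE-corners of the 31-cell Rothe diagram give Ess(w):

[(2, 3, 1), (4, 8, 3), (7, 7, 3), (7, 10, 5), (9, 6, 3), (11, 1, 0)]


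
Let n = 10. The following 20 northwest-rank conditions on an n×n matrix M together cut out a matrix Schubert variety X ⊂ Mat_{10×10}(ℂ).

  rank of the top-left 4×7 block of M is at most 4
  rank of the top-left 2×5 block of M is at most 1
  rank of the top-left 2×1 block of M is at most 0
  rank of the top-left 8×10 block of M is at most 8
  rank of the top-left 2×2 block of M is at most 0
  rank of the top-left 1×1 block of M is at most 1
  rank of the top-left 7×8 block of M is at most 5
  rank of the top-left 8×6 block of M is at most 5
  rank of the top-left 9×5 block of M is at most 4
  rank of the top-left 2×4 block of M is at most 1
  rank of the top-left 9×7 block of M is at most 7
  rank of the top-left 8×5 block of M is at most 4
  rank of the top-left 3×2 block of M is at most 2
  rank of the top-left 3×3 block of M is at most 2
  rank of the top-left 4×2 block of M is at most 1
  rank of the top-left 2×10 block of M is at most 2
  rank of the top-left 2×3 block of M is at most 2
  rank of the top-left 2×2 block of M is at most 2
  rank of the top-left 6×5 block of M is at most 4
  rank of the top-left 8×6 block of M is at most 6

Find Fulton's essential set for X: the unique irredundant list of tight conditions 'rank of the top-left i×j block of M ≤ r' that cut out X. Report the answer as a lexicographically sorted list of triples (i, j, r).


Propagating the 20 rank bounds to every northwest block:

  0  0  1  1  1  1  1  1  1  1
  0  0  1  1  1  2  2  2  2  2
  1  1  2  2  2  3  3  3  3  3
  1  1  2  3  3  4  4  4  4  4
  1  2  3  4  4  5  5  5  5  5
  1  2  3  4  4  5  5  5  6  6
  1  2  3  4  4  5  5  5  6  7
  1  2  3  4  4  5  6  6  7  8
  1  2  3  4  4  5  6  7  8  9
  1  2  3  4  5  6  7  8  9  10

the unique w with this rank table is (3, 6, 1, 4, 2, 9, 10, 7, 8, 5).

ℓ(w)=15; the 5 essential cells (i,j,r):

[(2, 2, 0), (2, 5, 1), (4, 2, 1), (7, 8, 5), (9, 5, 4)]


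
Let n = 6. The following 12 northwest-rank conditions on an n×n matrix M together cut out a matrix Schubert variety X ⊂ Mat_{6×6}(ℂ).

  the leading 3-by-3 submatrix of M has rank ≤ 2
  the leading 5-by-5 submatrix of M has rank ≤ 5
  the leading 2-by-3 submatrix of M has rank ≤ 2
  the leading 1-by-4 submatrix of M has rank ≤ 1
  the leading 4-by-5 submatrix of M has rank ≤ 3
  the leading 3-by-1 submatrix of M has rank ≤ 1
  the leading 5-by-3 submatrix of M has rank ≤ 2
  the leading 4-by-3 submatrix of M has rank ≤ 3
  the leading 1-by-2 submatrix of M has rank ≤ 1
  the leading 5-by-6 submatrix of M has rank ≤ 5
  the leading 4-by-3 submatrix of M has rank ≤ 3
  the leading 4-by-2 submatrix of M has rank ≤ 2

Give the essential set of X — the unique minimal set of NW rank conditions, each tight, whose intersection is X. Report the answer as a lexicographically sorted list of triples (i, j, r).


Recovering R(i,j) via the rank-extension bound from the 12 conditions:

  R[1]: 1  1  1  1  1  1
  R[2]: 1  2  2  2  2  2
  R[3]: 1  2  2  3  3  3
  R[4]: 1  2  2  3  3  4
  R[5]: 1  2  2  3  4  5
  R[6]: 1  2  3  4  5  6

second differences of R give the permutation w = (1, 2, 4, 6, 5, 3).

Rothe diagram D(w) (4 cells), 2 SE-corners (essential conditions):

[(4, 5, 3), (5, 3, 2)]


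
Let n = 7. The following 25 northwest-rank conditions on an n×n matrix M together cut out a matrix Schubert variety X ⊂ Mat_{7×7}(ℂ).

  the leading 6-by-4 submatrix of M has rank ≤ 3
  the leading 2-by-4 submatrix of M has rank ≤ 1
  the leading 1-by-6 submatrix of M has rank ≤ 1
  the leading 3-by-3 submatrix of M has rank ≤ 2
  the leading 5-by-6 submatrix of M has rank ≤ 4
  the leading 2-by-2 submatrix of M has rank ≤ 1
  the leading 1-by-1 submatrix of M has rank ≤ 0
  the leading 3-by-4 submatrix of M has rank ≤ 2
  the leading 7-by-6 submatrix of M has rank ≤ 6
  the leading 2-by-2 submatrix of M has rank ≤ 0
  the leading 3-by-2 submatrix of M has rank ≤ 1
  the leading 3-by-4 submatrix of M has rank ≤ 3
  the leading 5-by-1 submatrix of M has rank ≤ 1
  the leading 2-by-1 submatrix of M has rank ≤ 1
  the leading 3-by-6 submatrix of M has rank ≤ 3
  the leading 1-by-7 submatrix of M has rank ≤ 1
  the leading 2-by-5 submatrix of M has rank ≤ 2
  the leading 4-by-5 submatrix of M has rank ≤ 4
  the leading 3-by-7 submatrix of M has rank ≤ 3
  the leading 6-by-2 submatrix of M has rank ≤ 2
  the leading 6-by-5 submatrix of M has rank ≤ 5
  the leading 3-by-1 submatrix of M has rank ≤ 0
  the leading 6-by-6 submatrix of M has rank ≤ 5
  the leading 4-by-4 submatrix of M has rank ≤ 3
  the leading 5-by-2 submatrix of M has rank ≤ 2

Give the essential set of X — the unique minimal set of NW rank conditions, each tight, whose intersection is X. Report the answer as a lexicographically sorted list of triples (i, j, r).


Propagating the 25 rank bounds to every northwest block:

  i=1: 0  0  1  1  1  1  1
  i=2: 0  0  1  1  2  2  2
  i=3: 0  1  2  2  3  3  3
  i=4: 1  2  3  3  4  4  4
  i=5: 1  2  3  3  4  4  5
  i=6: 1  2  3  3  4  5  6
  i=7: 1  2  3  4  5  6  7

the unique w with this rank table is (3, 5, 2, 1, 7, 6, 4).

D(w) has 9 cells with 5 SE-corners; essential set:

[(2, 2, 0), (2, 4, 1), (3, 1, 0), (5, 6, 4), (6, 4, 3)]


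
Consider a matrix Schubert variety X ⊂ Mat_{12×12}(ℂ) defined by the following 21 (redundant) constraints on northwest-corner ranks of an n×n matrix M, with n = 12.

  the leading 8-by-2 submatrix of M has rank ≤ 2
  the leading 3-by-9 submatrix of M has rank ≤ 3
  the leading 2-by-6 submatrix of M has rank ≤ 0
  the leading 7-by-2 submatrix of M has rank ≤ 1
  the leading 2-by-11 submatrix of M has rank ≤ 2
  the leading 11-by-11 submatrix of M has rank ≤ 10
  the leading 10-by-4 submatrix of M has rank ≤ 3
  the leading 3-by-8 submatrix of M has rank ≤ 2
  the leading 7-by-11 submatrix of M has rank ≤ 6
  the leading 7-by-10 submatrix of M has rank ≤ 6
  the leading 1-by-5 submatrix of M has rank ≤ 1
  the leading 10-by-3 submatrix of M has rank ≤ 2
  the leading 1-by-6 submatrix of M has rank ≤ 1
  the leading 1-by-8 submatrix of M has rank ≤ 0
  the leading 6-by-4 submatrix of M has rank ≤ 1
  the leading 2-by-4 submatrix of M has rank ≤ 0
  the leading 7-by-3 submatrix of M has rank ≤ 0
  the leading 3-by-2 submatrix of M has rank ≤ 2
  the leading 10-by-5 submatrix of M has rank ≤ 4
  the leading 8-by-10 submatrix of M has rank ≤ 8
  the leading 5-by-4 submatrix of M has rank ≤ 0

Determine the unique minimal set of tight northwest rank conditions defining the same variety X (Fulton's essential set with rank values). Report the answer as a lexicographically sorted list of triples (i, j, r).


The tightest implied rank at each (i,j), from the 21 conditions:

  row 1: 0 | 0 | 0 | 0 | 0 | 0 | 0 | 0 | 1 | 1 | 1 | 1
  row 2: 0 | 0 | 0 | 0 | 0 | 0 | 1 | 1 | 2 | 2 | 2 | 2
  row 3: 0 | 0 | 0 | 0 | 1 | 1 | 2 | 2 | 3 | 3 | 3 | 3
  row 4: 0 | 0 | 0 | 0 | 1 | 2 | 3 | 3 | 4 | 4 | 4 | 4
  row 5: 0 | 0 | 0 | 0 | 1 | 2 | 3 | 4 | 5 | 5 | 5 | 5
  row 6: 0 | 0 | 0 | 1 | 2 | 3 | 4 | 5 | 6 | 6 | 6 | 6
  row 7: 0 | 0 | 0 | 1 | 2 | 3 | 4 | 5 | 6 | 6 | 6 | 7
  row 8: 1 | 1 | 1 | 2 | 3 | 4 | 5 | 6 | 7 | 7 | 7 | 8
  row 9: 1 | 2 | 2 | 3 | 4 | 5 | 6 | 7 | 8 | 8 | 8 | 9
  row 10: 1 | 2 | 2 | 3 | 4 | 5 | 6 | 7 | 8 | 9 | 9 | 10
  row 11: 1 | 2 | 3 | 4 | 5 | 6 | 7 | 8 | 9 | 10 | 10 | 11
  row 12: 1 | 2 | 3 | 4 | 5 | 6 | 7 | 8 | 9 | 10 | 11 | 12

second differences of R give the permutation w = (9, 7, 5, 6, 8, 4, 12, 1, 2, 10, 3, 11).

D(w) has 35 cells with 6 SE-corners; essential set:

[(1, 8, 0), (2, 6, 0), (5, 4, 0), (7, 3, 0), (7, 11, 6), (10, 3, 2)]


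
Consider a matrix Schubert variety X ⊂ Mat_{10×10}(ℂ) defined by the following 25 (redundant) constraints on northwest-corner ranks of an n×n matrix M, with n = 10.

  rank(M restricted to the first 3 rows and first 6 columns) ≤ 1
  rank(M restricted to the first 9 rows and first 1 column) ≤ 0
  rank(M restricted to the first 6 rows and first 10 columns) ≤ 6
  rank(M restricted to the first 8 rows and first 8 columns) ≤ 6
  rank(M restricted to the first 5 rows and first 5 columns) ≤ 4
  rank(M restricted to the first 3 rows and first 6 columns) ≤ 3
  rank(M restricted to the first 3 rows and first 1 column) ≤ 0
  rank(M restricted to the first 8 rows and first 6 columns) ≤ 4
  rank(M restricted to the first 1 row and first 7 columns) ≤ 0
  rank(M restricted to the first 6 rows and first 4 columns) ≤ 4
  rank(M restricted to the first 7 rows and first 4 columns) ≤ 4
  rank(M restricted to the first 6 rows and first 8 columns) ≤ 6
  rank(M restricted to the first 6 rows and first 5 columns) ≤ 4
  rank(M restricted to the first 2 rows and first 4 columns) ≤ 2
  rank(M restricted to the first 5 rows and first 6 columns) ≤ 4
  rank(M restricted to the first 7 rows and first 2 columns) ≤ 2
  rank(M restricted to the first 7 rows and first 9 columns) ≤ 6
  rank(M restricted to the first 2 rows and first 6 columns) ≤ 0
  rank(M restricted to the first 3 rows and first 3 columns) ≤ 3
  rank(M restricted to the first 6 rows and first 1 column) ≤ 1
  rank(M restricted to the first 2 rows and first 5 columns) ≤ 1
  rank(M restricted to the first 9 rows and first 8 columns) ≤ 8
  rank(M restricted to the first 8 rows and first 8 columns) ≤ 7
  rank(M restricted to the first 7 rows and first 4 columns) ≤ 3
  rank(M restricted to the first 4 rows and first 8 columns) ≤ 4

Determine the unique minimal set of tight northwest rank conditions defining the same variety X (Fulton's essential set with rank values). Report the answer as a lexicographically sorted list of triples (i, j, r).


Reconstructing r_w from the 25 given conditions:

  R[1]: 0 | 0 | 0 | 0 | 0 | 0 | 0 | 1 | 1 | 1
  R[2]: 0 | 0 | 0 | 0 | 0 | 0 | 1 | 2 | 2 | 2
  R[3]: 0 | 1 | 1 | 1 | 1 | 1 | 2 | 3 | 3 | 3
  R[4]: 0 | 1 | 2 | 2 | 2 | 2 | 3 | 4 | 4 | 4
  R[5]: 0 | 1 | 2 | 3 | 3 | 3 | 4 | 5 | 5 | 5
  R[6]: 0 | 1 | 2 | 3 | 4 | 4 | 5 | 6 | 6 | 6
  R[7]: 0 | 1 | 2 | 3 | 4 | 4 | 5 | 6 | 6 | 7
  R[8]: 0 | 1 | 2 | 3 | 4 | 4 | 5 | 6 | 7 | 8
  R[9]: 0 | 1 | 2 | 3 | 4 | 5 | 6 | 7 | 8 | 9
  R[10]: 1 | 2 | 3 | 4 | 5 | 6 | 7 | 8 | 9 | 10

hence w(1..10) = (8, 7, 2, 3, 4, 5, 10, 9, 6, 1).

ℓ(w)=23; the 5 essential cells (i,j,r):

[(1, 7, 0), (2, 6, 0), (7, 9, 6), (8, 6, 4), (9, 1, 0)]


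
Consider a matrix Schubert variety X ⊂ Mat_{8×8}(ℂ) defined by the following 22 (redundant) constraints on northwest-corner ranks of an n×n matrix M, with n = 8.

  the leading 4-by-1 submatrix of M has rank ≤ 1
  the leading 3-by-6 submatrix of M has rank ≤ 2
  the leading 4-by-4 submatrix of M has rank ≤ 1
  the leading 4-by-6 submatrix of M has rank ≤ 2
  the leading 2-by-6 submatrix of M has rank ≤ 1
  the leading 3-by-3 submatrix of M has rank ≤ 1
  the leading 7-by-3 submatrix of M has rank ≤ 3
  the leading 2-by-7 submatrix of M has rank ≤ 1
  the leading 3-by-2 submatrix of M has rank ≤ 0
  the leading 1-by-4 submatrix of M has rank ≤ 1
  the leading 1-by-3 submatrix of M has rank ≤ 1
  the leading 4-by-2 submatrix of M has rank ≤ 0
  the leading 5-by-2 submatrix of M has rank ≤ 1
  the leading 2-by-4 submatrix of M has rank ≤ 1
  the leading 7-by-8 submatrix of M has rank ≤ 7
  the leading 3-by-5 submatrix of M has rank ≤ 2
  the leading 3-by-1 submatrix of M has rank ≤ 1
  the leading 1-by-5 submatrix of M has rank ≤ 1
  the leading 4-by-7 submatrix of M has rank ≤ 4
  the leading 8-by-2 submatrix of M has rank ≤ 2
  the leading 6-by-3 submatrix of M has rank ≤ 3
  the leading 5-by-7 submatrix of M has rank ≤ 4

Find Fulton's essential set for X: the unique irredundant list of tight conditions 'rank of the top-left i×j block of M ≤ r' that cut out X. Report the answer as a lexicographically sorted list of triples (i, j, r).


Rank table r_w(8×8) implied by the 22 constraints:

  0 | 0 | 1 | 1 | 1 | 1 | 1 | 1
  0 | 0 | 1 | 1 | 1 | 1 | 1 | 2
  0 | 0 | 1 | 1 | 2 | 2 | 2 | 3
  0 | 0 | 1 | 1 | 2 | 2 | 3 | 4
  1 | 1 | 2 | 2 | 3 | 3 | 4 | 5
  1 | 2 | 3 | 3 | 4 | 4 | 5 | 6
  1 | 2 | 3 | 4 | 5 | 5 | 6 | 7
  1 | 2 | 3 | 4 | 5 | 6 | 7 | 8

giving w = (3, 8, 5, 7, 1, 2, 4, 6) via Δ²R.

D(w) has 15 cells with 4 SE-corners; essential set:

[(2, 7, 1), (4, 2, 0), (4, 4, 1), (4, 6, 2)]


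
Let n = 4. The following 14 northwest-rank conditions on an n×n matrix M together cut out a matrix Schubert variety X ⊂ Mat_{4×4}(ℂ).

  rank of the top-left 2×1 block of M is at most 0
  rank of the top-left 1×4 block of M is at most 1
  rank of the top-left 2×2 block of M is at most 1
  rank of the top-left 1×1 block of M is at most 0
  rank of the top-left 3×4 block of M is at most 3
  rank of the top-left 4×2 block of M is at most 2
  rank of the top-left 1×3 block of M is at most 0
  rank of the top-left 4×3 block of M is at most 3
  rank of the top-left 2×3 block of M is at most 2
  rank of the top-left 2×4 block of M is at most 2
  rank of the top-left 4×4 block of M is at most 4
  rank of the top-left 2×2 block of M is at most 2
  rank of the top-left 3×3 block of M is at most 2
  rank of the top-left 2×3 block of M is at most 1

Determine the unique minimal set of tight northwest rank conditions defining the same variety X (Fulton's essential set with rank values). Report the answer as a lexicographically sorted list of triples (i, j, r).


Computing R[i][j] = min implied NW-rank bound (n=4, 14 conditions):

  0 | 0 | 0 | 1
  0 | 1 | 1 | 2
  1 | 2 | 2 | 3
  1 | 2 | 3 | 4

giving w = (4, 2, 1, 3) via Δ²R.

ℓ(w)=4; the 2 essential cells (i,j,r):

[(1, 3, 0), (2, 1, 0)]


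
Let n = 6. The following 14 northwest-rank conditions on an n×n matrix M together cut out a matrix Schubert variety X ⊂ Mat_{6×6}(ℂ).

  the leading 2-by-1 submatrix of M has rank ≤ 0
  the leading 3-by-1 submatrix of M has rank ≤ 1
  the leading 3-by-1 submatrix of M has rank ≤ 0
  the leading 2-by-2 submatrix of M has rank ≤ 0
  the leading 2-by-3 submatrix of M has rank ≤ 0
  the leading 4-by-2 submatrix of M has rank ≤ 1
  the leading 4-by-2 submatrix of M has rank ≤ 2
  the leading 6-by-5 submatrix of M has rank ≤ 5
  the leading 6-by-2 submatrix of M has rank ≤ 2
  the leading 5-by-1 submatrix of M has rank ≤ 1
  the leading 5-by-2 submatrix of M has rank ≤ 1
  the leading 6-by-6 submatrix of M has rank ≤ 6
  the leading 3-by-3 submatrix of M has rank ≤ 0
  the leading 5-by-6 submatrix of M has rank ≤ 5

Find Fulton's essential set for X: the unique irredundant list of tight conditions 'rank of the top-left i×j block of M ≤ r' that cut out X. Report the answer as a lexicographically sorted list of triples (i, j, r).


Reconstructing r_w from the 14 given conditions:

  0 | 0 | 0 | 1 | 1 | 1
  0 | 0 | 0 | 1 | 2 | 2
  0 | 0 | 0 | 1 | 2 | 3
  1 | 1 | 1 | 2 | 3 | 4
  1 | 1 | 2 | 3 | 4 | 5
  1 | 2 | 3 | 4 | 5 | 6

reading off 1-entries of Δ²R: w = (4, 5, 6, 1, 3, 2).

2 SE-corners of the 10-cell Rothe diagram give Ess(w):

[(3, 3, 0), (5, 2, 1)]


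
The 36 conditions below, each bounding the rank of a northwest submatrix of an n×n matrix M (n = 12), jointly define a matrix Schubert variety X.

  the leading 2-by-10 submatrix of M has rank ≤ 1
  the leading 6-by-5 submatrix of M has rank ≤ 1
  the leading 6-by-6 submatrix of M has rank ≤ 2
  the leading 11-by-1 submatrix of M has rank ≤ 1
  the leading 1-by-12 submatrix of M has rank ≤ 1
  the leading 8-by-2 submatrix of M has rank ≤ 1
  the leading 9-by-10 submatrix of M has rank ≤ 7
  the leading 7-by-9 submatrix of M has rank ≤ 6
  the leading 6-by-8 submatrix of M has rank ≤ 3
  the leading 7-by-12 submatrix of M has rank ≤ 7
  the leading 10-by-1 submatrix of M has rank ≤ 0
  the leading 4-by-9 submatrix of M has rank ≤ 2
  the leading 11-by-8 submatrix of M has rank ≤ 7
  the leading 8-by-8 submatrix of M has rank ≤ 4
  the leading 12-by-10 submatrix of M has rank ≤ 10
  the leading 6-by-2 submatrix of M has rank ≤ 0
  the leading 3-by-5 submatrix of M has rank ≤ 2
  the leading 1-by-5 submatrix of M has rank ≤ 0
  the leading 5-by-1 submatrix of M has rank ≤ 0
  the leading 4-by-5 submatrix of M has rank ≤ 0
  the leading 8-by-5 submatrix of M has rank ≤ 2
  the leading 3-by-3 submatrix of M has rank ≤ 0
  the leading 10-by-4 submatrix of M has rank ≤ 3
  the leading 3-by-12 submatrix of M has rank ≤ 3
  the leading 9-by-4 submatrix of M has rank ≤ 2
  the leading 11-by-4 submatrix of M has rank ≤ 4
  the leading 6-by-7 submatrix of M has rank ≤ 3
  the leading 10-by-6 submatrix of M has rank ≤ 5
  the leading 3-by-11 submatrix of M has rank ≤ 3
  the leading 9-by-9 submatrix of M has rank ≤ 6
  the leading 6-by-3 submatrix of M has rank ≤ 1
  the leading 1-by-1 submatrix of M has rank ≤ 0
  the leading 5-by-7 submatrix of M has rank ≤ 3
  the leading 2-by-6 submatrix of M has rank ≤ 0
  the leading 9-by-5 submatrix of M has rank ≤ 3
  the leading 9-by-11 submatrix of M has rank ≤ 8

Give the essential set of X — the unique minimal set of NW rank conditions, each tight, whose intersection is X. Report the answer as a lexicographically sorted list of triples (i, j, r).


Reconstructing r_w from the 36 given conditions:

  row 1: 0 0 0 0 0 0 1 1 1 1 1 1
  row 2: 0 0 0 0 0 0 1 1 1 1 2 2
  row 3: 0 0 0 0 0 1 2 2 2 2 3 3
  row 4: 0 0 0 0 0 1 2 2 2 3 4 4
  row 5: 0 0 1 1 1 2 3 3 3 4 5 5
  row 6: 0 0 1 1 1 2 3 3 4 5 6 6
  row 7: 0 1 2 2 2 3 4 4 5 6 7 7
  row 8: 0 1 2 2 2 3 4 4 5 6 7 8
  row 9: 0 1 2 2 3 4 5 5 6 7 8 9
  row 10: 0 1 2 3 4 5 6 6 7 8 9 10
  row 11: 1 2 3 4 5 6 7 7 8 9 10 11
  row 12: 1 2 3 4 5 6 7 8 9 10 11 12

giving w = (7, 11, 6, 10, 3, 9, 2, 12, 5, 4, 1, 8) via Δ²R.

ℓ(w)=42; the 11 essential cells (i,j,r):

[(2, 6, 0), (2, 10, 1), (4, 5, 0), (4, 9, 2), (6, 2, 0), (6, 5, 1), (6, 8, 3), (8, 5, 2), (8, 8, 4), (9, 4, 2), (10, 1, 0)]


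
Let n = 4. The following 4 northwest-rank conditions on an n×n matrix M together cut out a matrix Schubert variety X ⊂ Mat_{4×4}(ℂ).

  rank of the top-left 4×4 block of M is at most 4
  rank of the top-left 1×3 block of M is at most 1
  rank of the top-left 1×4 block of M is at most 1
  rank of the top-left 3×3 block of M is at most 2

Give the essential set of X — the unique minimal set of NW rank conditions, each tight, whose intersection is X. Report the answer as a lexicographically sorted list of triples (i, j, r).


Rank table r_w(4×4) implied by the 4 constraints:

  i=1: 1  1  1  1
  i=2: 1  2  2  2
  i=3: 1  2  2  3
  i=4: 1  2  3  4

reading off 1-entries of Δ²R: w = (1, 2, 4, 3).

1 SE-corner of the 1-cell Rothe diagram gives Ess(w):

[(3, 3, 2)]


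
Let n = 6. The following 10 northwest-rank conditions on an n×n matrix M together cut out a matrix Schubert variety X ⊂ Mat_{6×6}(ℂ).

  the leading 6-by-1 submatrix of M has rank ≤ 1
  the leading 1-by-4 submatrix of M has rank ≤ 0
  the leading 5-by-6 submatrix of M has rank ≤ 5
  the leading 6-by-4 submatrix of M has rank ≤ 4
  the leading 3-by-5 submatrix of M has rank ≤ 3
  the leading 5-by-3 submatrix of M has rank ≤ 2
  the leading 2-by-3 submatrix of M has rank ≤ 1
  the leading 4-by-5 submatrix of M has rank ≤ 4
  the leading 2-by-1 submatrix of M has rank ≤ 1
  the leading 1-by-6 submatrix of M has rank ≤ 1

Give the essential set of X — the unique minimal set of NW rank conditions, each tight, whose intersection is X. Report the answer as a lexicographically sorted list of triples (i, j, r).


Propagating the 10 rank bounds to every northwest block:

  i=1: 0 0 0 0 1 1
  i=2: 1 1 1 1 2 2
  i=3: 1 2 2 2 3 3
  i=4: 1 2 2 3 4 4
  i=5: 1 2 2 3 4 5
  i=6: 1 2 3 4 5 6

hence w(1..6) = (5, 1, 2, 4, 6, 3).

ℓ(w)=6; the 2 essential cells (i,j,r):

[(1, 4, 0), (5, 3, 2)]


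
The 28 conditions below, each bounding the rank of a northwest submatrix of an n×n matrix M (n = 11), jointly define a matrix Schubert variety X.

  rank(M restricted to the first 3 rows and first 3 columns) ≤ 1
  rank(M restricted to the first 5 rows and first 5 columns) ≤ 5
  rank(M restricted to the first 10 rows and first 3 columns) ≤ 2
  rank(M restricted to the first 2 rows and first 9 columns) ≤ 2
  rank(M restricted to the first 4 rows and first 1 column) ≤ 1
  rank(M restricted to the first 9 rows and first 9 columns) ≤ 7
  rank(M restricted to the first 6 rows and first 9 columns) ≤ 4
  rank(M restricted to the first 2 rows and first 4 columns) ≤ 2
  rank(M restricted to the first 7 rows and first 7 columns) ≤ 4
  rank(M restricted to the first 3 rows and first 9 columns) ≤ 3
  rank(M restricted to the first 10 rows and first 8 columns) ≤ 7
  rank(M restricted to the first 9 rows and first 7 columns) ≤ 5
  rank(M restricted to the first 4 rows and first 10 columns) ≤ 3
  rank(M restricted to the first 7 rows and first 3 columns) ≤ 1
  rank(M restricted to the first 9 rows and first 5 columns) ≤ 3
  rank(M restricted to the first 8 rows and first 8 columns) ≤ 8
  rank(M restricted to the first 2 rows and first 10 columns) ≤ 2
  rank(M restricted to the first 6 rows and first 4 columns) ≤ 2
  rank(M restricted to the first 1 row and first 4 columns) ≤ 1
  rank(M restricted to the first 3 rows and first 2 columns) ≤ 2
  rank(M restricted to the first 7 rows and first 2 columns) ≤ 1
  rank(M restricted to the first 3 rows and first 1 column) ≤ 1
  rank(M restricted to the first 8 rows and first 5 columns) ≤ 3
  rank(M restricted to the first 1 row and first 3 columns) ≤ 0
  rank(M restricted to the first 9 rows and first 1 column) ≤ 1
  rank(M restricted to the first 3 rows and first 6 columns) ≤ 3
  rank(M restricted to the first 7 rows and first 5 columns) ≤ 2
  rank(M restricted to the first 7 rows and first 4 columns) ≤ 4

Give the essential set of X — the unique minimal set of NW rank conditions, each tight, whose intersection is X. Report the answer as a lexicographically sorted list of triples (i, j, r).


Rank table r_w(11×11) implied by the 28 constraints:

  R[1]: 0 | 0 | 0 | 1 | 1 | 1 | 1 | 1 | 1 | 1 | 1
  R[2]: 1 | 1 | 1 | 2 | 2 | 2 | 2 | 2 | 2 | 2 | 2
  R[3]: 1 | 1 | 1 | 2 | 2 | 3 | 3 | 3 | 3 | 3 | 3
  R[4]: 1 | 1 | 1 | 2 | 2 | 3 | 3 | 3 | 3 | 3 | 4
  R[5]: 1 | 1 | 1 | 2 | 2 | 3 | 4 | 4 | 4 | 4 | 5
  R[6]: 1 | 1 | 1 | 2 | 2 | 3 | 4 | 4 | 4 | 5 | 6
  R[7]: 1 | 1 | 1 | 2 | 2 | 3 | 4 | 5 | 5 | 6 | 7
  R[8]: 1 | 2 | 2 | 3 | 3 | 4 | 5 | 6 | 6 | 7 | 8
  R[9]: 1 | 2 | 2 | 3 | 3 | 4 | 5 | 6 | 7 | 8 | 9
  R[10]: 1 | 2 | 2 | 3 | 4 | 5 | 6 | 7 | 8 | 9 | 10
  R[11]: 1 | 2 | 3 | 4 | 5 | 6 | 7 | 8 | 9 | 10 | 11

giving w = (4, 1, 6, 11, 7, 10, 8, 2, 9, 5, 3) via Δ²R.

7 SE-corners of the 27-cell Rothe diagram give Ess(w):

[(1, 3, 0), (4, 10, 3), (6, 9, 4), (7, 3, 1), (7, 5, 2), (9, 5, 3), (10, 3, 2)]


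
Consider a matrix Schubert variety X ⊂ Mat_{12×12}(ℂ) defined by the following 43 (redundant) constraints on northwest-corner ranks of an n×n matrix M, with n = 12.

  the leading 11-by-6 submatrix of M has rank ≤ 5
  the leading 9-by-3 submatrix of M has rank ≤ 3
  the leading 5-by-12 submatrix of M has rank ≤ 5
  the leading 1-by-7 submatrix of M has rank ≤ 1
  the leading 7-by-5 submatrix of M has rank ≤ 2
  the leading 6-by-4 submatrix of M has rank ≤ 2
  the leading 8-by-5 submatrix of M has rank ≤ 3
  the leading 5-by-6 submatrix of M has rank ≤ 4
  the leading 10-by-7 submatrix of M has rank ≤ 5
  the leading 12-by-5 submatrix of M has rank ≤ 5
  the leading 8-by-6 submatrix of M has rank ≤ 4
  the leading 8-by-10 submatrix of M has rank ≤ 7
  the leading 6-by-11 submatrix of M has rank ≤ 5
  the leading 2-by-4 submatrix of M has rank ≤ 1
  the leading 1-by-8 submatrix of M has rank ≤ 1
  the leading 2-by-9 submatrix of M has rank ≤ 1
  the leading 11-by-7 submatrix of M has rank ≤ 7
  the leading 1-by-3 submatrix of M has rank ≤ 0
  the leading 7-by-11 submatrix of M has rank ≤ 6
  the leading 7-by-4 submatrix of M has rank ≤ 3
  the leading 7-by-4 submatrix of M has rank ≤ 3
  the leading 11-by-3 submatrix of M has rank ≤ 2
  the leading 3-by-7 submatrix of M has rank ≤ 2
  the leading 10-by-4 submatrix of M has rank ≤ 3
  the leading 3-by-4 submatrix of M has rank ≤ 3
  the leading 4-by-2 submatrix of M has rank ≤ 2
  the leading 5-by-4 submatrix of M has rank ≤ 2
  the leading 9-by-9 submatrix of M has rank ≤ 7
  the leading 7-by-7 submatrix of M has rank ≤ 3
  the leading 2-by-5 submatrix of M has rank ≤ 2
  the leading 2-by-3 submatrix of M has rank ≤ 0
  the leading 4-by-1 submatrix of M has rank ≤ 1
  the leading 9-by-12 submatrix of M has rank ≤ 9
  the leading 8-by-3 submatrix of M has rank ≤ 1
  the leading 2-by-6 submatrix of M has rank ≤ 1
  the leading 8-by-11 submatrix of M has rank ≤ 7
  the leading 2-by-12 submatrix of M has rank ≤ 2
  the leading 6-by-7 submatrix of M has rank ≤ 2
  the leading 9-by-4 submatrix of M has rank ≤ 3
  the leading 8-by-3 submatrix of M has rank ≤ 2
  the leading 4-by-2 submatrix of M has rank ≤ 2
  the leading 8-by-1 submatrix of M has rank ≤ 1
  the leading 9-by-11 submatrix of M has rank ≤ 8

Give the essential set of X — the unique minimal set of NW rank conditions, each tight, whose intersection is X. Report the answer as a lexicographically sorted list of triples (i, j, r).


Recovering R(i,j) via the rank-extension bound from the 43 conditions:

  row 1: 0  0  0  1  1  1  1  1  1  1  1  1
  row 2: 0  0  0  1  1  1  1  1  1  2  2  2
  row 3: 1  1  1  2  2  2  2  2  2  3  3  3
  row 4: 1  1  1  2  2  2  2  3  3  4  4  4
  row 5: 1  1  1  2  2  2  2  3  4  5  5  5
  row 6: 1  1  1  2  2  2  2  3  4  5  5  6
  row 7: 1  1  1  2  2  3  3  4  5  6  6  7
  row 8: 1  1  1  2  3  4  4  5  6  7  7  8
  row 9: 1  2  2  3  4  5  5  6  7  8  8  9
  row 10: 1  2  2  3  4  5  5  6  7  8  9  10
  row 11: 1  2  2  3  4  5  6  7  8  9  10  11
  row 12: 1  2  3  4  5  6  7  8  9  10  11  12

second differences of R give the permutation w = (4, 10, 1, 8, 9, 12, 6, 5, 2, 11, 7, 3).

|D(w)|=35, |Ess(w)|=8:

[(2, 3, 0), (2, 9, 1), (6, 7, 2), (6, 11, 5), (7, 5, 2), (8, 3, 1), (10, 7, 5), (11, 3, 2)]


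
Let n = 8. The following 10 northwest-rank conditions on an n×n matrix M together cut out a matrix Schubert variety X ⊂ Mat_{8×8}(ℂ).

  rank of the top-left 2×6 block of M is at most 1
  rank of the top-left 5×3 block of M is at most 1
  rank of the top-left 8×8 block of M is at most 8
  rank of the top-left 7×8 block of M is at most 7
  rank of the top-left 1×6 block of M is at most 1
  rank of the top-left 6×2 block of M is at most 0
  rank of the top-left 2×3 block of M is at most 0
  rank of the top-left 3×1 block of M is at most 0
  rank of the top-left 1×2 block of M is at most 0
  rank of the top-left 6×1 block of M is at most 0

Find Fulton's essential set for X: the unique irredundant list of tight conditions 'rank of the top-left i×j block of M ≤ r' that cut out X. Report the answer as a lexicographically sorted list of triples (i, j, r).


Recovering R(i,j) via the rank-extension bound from the 10 conditions:

  row 1: 0  0  0  1  1  1  1  1
  row 2: 0  0  0  1  1  1  2  2
  row 3: 0  0  1  2  2  2  3  3
  row 4: 0  0  1  2  3  3  4  4
  row 5: 0  0  1  2  3  4  5  5
  row 6: 0  0  1  2  3  4  5  6
  row 7: 1  1  2  3  4  5  6  7
  row 8: 1  2  3  4  5  6  7  8

so w = (4, 7, 3, 5, 6, 8, 1, 2).

Fulton essential set (3 of the 16 Rothe cells):

[(2, 3, 0), (2, 6, 1), (6, 2, 0)]


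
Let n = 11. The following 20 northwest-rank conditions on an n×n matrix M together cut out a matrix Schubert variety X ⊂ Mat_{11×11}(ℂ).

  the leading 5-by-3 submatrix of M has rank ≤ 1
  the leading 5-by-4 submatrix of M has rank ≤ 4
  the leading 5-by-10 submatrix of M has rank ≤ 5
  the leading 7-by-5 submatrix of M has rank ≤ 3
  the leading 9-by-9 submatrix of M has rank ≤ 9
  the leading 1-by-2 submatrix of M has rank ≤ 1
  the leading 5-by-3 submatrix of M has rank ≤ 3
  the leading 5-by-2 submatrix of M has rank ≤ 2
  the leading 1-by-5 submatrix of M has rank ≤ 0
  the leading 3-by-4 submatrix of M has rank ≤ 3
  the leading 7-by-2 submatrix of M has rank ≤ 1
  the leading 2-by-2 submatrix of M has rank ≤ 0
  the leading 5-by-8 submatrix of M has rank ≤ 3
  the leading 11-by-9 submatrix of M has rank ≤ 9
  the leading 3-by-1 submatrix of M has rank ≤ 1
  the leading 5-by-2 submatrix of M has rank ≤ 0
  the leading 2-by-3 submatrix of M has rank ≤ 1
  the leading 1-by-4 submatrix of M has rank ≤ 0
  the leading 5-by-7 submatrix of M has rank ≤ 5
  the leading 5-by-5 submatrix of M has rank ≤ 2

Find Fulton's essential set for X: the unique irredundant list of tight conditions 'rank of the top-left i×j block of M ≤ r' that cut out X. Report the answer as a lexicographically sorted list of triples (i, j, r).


Propagating the 20 rank bounds to every northwest block:

  0 0 0 0 0 1 1 1 1 1 1
  0 0 1 1 1 2 2 2 2 2 2
  0 0 1 2 2 3 3 3 3 3 3
  0 0 1 2 2 3 3 3 4 4 4
  0 0 1 2 2 3 3 3 4 5 5
  1 1 2 3 3 4 4 4 5 6 6
  1 1 2 3 3 4 5 5 6 7 7
  1 2 3 4 4 5 6 6 7 8 8
  1 2 3 4 5 6 7 7 8 9 9
  1 2 3 4 5 6 7 8 9 10 10
  1 2 3 4 5 6 7 8 9 10 11

hence w(1..11) = (6, 3, 4, 9, 10, 1, 7, 2, 5, 8, 11).

ℓ(w)=21; the 6 essential cells (i,j,r):

[(1, 5, 0), (5, 2, 0), (5, 5, 2), (5, 8, 3), (7, 2, 1), (7, 5, 3)]


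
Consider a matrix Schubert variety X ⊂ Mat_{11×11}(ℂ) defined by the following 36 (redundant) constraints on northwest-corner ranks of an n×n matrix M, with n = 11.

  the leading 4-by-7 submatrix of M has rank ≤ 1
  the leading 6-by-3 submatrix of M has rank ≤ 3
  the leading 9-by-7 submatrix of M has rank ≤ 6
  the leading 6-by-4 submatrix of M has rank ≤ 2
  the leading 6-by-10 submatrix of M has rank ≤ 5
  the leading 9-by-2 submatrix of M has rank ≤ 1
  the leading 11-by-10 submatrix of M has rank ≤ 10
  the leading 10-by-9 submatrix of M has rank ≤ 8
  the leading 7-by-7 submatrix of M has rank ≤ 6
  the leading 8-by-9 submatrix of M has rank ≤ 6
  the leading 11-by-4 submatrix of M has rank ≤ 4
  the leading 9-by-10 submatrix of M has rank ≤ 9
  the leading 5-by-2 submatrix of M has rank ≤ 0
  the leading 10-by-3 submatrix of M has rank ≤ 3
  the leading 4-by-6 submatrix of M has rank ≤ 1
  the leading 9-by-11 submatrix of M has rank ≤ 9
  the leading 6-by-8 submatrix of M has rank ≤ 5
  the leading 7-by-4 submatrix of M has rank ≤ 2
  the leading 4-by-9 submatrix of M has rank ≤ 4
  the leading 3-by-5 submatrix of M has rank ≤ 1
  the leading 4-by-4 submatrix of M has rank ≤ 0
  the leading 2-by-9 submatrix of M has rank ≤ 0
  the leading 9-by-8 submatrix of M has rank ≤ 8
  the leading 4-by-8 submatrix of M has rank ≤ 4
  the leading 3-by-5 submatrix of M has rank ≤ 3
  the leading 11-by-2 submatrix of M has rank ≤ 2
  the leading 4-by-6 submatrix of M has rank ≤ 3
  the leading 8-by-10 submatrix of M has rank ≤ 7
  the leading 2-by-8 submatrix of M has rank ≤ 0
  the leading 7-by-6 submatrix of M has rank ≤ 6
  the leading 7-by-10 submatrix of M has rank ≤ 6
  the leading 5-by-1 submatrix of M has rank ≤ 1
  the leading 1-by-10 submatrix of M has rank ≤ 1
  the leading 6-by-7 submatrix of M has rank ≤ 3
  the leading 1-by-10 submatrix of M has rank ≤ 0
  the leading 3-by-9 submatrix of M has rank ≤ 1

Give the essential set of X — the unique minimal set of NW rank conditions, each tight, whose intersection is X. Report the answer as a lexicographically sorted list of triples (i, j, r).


Computing R[i][j] = min implied NW-rank bound (n=11, 36 conditions):

  row 1: 0  0  0  0  0  0  0  0  0  0  1
  row 2: 0  0  0  0  0  0  0  0  0  1  2
  row 3: 0  0  0  0  1  1  1  1  1  2  3
  row 4: 0  0  0  0  1  1  1  2  2  3  4
  row 5: 0  0  1  1  2  2  2  3  3  4  5
  row 6: 1  1  2  2  3  3  3  4  4  5  6
  row 7: 1  1  2  2  3  4  4  5  5  6  7
  row 8: 1  1  2  3  4  5  5  6  6  7  8
  row 9: 1  1  2  3  4  5  6  7  7  8  9
  row 10: 1  2  3  4  5  6  7  8  8  9  10
  row 11: 1  2  3  4  5  6  7  8  9  10  11

giving w = (11, 10, 5, 8, 3, 1, 6, 4, 7, 2, 9) via Δ²R.

7 SE-corners of the 35-cell Rothe diagram give Ess(w):

[(1, 10, 0), (2, 9, 0), (4, 4, 0), (4, 7, 1), (5, 2, 0), (7, 4, 2), (9, 2, 1)]


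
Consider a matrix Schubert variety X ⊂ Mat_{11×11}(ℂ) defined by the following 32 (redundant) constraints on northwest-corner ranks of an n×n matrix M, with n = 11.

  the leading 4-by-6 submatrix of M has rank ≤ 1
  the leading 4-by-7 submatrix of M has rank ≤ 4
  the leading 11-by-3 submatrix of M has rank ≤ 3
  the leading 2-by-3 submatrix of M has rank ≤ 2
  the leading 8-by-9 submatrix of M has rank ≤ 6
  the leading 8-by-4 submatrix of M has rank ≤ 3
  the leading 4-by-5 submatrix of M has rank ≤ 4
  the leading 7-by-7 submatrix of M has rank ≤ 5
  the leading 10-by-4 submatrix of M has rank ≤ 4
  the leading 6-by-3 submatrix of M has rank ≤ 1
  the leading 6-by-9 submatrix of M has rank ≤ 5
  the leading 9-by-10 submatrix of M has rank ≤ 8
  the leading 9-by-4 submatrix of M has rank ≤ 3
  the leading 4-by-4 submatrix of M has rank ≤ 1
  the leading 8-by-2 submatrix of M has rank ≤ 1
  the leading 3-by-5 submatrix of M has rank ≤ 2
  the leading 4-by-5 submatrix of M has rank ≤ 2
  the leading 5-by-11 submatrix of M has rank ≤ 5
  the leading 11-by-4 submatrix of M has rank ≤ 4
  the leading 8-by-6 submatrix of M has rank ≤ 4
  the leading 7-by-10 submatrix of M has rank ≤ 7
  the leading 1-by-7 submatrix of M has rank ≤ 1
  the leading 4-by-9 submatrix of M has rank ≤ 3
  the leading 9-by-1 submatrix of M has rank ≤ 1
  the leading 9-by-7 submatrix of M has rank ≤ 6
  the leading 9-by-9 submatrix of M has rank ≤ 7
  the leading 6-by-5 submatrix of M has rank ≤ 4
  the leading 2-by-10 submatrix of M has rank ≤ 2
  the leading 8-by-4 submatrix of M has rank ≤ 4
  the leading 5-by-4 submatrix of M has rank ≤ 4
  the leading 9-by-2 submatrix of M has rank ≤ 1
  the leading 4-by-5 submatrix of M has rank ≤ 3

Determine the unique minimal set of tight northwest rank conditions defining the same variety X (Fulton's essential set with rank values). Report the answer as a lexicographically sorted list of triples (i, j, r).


Recovering R(i,j) via the rank-extension bound from the 32 conditions:

  row 1: 1 | 1 | 1 | 1 | 1 | 1 | 1 | 1 | 1 | 1 | 1
  row 2: 1 | 1 | 1 | 1 | 1 | 1 | 2 | 2 | 2 | 2 | 2
  row 3: 1 | 1 | 1 | 1 | 1 | 1 | 2 | 3 | 3 | 3 | 3
  row 4: 1 | 1 | 1 | 1 | 1 | 1 | 2 | 3 | 3 | 4 | 4
  row 5: 1 | 1 | 1 | 2 | 2 | 2 | 3 | 4 | 4 | 5 | 5
  row 6: 1 | 1 | 1 | 2 | 3 | 3 | 4 | 5 | 5 | 6 | 6
  row 7: 1 | 1 | 2 | 3 | 4 | 4 | 5 | 6 | 6 | 7 | 7
  row 8: 1 | 1 | 2 | 3 | 4 | 4 | 5 | 6 | 6 | 7 | 8
  row 9: 1 | 1 | 2 | 3 | 4 | 5 | 6 | 7 | 7 | 8 | 9
  row 10: 1 | 2 | 3 | 4 | 5 | 6 | 7 | 8 | 8 | 9 | 10
  row 11: 1 | 2 | 3 | 4 | 5 | 6 | 7 | 8 | 9 | 10 | 11

so w = (1, 7, 8, 10, 4, 5, 3, 11, 6, 2, 9).

|D(w)|=25, |Ess(w)|=6:

[(4, 6, 1), (4, 9, 3), (6, 3, 1), (8, 6, 4), (8, 9, 6), (9, 2, 1)]
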